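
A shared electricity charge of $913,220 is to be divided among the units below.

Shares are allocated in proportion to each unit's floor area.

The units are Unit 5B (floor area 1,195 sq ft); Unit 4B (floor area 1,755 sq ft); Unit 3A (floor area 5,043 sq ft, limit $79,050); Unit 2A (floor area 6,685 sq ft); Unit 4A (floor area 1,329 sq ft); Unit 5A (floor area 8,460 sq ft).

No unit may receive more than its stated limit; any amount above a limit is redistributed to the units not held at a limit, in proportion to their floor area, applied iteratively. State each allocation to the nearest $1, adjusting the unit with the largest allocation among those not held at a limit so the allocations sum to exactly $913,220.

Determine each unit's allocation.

Sum of floor area: 24,467.
Proportional shares (ignoring caps): Unit 5B 44,602.85; Unit 4B 65,504.60; Unit 3A 188,227.75; Unit 2A 249,514.68; Unit 4A 49,604.34; Unit 5A 315,765.77.
Held at cap: Unit 3A ($79,050); remaining pool $834,170 reallocated over remaining floor area 19,424.
Shares after redistribution: Unit 5B 51,319.66 → $51,320; Unit 4B 75,369.05 → $75,369; Unit 2A 287,089.5001 → $287,090; Unit 4A 57,074.34 → $57,074; Unit 5A 363,317.45 → $363,317.

Unit 5B: $51,320 · Unit 4B: $75,369 · Unit 3A: $79,050 · Unit 2A: $287,090 · Unit 4A: $57,074 · Unit 5A: $363,317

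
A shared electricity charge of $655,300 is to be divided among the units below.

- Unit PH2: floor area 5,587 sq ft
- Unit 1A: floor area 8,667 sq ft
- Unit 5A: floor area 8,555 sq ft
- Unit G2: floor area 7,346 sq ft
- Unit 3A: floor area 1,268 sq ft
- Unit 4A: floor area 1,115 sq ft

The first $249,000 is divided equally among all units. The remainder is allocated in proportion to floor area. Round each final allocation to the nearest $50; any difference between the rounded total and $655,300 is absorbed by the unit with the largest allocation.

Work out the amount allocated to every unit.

Unit PH2: $111,250 | Unit 1A: $149,700 | Unit 5A: $148,350 | Unit G2: $133,250 | Unit 3A: $57,350 | Unit 4A: $55,400

First tranche $249,000 split equally: $41,500 each.
Remainder $406,300 by floor area (total 32,538): Unit PH2 69,764.52 → $69,750; Unit 1A 108,224.29 → $108,200; Unit 5A 106,825.76 → $106,850; Unit G2 91,729.05 → $91,750; Unit 3A 15,833.44 → $15,850; Unit 4A 13,922.94 → $13,900.
Totals: Unit PH2 $41,500 + $69,750 = $111,250; Unit 1A $41,500 + $108,200 = $149,700; Unit 5A $41,500 + $106,850 = $148,350; Unit G2 $41,500 + $91,750 = $133,250; Unit 3A $41,500 + $15,850 = $57,350; Unit 4A $41,500 + $13,900 = $55,400.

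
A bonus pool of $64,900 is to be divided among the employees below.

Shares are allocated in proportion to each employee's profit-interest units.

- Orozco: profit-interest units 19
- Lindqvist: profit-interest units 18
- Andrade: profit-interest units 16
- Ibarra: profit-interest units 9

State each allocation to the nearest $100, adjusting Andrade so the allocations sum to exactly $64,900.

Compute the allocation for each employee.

Orozco: $19,900 · Lindqvist: $18,800 · Andrade: $16,800 · Ibarra: $9,400

Profit-interest units total: 62.
Pro-rata amounts: Orozco 19/62 × $64,900 = 19,888.71; Lindqvist 18/62 × $64,900 = 18,841.94; Andrade 16/62 × $64,900 = 16,748.39; Ibarra 9/62 × $64,900 = 9,420.97.
At nearest $100: Orozco $19,900; Lindqvist $18,800; Andrade $16,700; Ibarra $9,400. Sum = $64,800.
Difference $64,900 − $64,800 = +$100 applied to Andrade: Andrade becomes $16,800.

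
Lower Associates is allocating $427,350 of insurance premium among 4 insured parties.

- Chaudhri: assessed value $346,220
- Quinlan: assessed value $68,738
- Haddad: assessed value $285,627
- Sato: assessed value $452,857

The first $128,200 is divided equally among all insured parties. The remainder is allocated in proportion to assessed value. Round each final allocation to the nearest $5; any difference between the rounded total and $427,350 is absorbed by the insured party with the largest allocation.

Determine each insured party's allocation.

Chaudhri: $121,845 | Quinlan: $49,875 | Haddad: $106,130 | Sato: $149,500

First tranche $128,200 split equally: $32,050 each.
Remainder $299,150 by assessed value (total 1,153,442): Chaudhri 89,793.60 → $89,795; Quinlan 17,827.49 → $17,825; Haddad 74,078.56 → $74,080; Sato 117,450.35 → $117,450.
Totals: Chaudhri $32,050 + $89,795 = $121,845; Quinlan $32,050 + $17,825 = $49,875; Haddad $32,050 + $74,080 = $106,130; Sato $32,050 + $117,450 = $149,500.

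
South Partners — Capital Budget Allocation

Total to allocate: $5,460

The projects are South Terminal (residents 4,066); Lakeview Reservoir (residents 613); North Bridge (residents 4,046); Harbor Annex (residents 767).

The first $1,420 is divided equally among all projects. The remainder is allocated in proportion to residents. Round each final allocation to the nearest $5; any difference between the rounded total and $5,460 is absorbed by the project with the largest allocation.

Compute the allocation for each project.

$1,420 shared equally gives $355 per project.
Remainder $4,040 by residents (total 9,492): South Terminal 1,730.58 → $1,730; Lakeview Reservoir 260.91 → $260; North Bridge 1,722.06 → $1,720; Harbor Annex 326.45 → $325.
Rounding difference +$5 on remainder applied to South Terminal.
Totals: South Terminal $355 + $1,735 = $2,090; Lakeview Reservoir $355 + $260 = $615; North Bridge $355 + $1,720 = $2,075; Harbor Annex $355 + $325 = $680.

South Terminal: $2,090 · Lakeview Reservoir: $615 · North Bridge: $2,075 · Harbor Annex: $680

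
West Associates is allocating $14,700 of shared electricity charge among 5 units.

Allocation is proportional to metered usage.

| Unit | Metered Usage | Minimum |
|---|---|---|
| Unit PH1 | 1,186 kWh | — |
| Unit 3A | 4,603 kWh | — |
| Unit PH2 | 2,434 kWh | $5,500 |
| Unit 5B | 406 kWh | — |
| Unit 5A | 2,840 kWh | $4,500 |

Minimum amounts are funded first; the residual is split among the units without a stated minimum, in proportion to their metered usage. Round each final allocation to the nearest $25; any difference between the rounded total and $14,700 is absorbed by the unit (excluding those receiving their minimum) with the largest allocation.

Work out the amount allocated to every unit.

Fund the minimums — Unit PH2 $5,500; Unit 5A $4,500. Remaining pool $4,700.
Remaining pool split over remaining metered usage 6,195: Unit PH1 899.79 → $900; Unit 3A 3,492.19 → $3,500; Unit 5B 308.02 → $300.

Unit PH1: $900; Unit 3A: $3,500; Unit PH2: $5,500; Unit 5B: $300; Unit 5A: $4,500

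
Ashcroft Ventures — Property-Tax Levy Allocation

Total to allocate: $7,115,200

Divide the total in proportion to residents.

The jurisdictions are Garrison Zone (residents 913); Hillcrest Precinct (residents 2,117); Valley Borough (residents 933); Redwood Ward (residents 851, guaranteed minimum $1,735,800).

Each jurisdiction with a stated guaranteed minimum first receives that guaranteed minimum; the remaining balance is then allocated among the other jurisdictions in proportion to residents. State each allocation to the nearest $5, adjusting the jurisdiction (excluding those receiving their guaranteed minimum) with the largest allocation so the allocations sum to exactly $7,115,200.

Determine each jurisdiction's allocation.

Garrison Zone: $1,239,310 · Hillcrest Precinct: $2,873,630 · Valley Borough: $1,266,460 · Redwood Ward: $1,735,800

Fund the minimums — Redwood Ward $1,735,800. Balance $5,379,400.
Balance split over remaining residents 3,963: Garrison Zone 1,239,311.68 → $1,239,310; Hillcrest Precinct 2,873,628.51 → $2,873,630; Valley Borough 1,266,459.80 → $1,266,460.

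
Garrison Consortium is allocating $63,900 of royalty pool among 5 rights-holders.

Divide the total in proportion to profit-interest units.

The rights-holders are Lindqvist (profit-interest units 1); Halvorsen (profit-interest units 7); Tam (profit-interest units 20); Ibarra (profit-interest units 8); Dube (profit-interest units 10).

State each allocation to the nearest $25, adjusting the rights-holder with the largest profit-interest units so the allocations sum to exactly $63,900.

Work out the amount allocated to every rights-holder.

Lindqvist: $1,400 · Halvorsen: $9,725 · Tam: $27,750 · Ibarra: $11,125 · Dube: $13,900

Profit-interest units total: 46.
Pro-rata amounts: Lindqvist 1/46 × $63,900 = 1,389.13; Halvorsen 7/46 × $63,900 = 9,723.91; Tam 20/46 × $63,900 = 27,782.61; Ibarra 8/46 × $63,900 = 11,113.04; Dube 10/46 × $63,900 = 13,891.30.
After rounding ($25): Lindqvist $1,400; Halvorsen $9,725; Tam $27,775; Ibarra $11,125; Dube $13,900. Sum = $63,925.
Difference $63,900 − $63,925 = −$25 applied to largest profit-interest units (Tam): Tam becomes $27,750.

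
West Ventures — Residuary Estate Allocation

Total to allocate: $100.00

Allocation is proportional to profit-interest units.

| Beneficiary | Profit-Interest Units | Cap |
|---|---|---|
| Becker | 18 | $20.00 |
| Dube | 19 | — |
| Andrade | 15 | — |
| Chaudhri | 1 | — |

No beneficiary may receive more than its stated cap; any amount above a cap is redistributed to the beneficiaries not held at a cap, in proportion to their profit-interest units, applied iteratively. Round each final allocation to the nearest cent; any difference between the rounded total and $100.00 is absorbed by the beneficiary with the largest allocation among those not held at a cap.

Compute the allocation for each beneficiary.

Becker: $20.00; Dube: $43.42; Andrade: $34.29; Chaudhri: $2.29

Sum of profit-interest units: 53.
Unconstrained shares: Becker 33.9623; Dube 35.8491; Andrade 28.3019; Chaudhri 1.8868.
Capped: Becker ($20.00); residual $80.00 reallocated over remaining profit-interest units 35.
Shares after redistribution: Dube 43.4286 → $43.43; Andrade 34.2857 → $34.29; Chaudhri 2.2857 → $2.29.
Rounding difference −$0.01 applied to Dube → $43.42.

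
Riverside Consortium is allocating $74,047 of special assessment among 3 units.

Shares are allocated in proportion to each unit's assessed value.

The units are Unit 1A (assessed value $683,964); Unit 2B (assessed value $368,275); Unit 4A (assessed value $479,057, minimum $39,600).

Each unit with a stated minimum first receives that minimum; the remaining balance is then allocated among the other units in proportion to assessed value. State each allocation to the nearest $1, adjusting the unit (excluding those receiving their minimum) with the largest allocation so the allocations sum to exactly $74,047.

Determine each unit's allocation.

Guaranteed amounts: Unit 4A $39,600. Residual $34,447.
Residual split over remaining assessed value 1,052,239: Unit 1A 22,390.83 → $22,391; Unit 2B 12,056.17 → $12,056.

Unit 1A: $22,391; Unit 2B: $12,056; Unit 4A: $39,600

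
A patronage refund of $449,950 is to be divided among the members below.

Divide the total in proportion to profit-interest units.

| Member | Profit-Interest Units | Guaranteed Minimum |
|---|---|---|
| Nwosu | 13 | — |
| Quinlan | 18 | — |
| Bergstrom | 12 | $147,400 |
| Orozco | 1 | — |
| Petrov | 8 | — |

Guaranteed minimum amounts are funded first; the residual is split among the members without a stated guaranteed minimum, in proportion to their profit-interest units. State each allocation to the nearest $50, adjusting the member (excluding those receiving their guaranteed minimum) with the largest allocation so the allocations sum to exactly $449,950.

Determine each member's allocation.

Nwosu: $98,350 · Quinlan: $136,150 · Bergstrom: $147,400 · Orozco: $7,550 · Petrov: $60,500

Fund the minimums — Bergstrom $147,400. Remaining pool $302,550.
Remaining pool split over remaining profit-interest units 40: Nwosu 98,328.75 → $98,350; Quinlan 136,147.50 → $136,150; Orozco 7,563.75 → $7,550; Petrov 60,510.00 → $60,500.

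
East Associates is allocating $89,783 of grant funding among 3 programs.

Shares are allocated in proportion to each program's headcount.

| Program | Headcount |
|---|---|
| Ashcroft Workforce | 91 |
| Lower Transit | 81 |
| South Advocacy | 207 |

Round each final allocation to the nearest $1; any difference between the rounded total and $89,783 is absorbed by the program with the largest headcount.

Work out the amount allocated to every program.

Sum of headcount: 379.
Proportional shares: Ashcroft Workforce 91/379 × $89,783 = 21,557.40; Lower Transit 81/379 × $89,783 = 19,188.45; South Advocacy 207/379 × $89,783 = 49,037.15.
At nearest $1: Ashcroft Workforce $21,557; Lower Transit $19,188; South Advocacy $49,037. Sum = $89,782.
Difference $89,783 − $89,782 = +$1 applied to largest headcount (South Advocacy): South Advocacy becomes $49,038.

Ashcroft Workforce: $21,557; Lower Transit: $19,188; South Advocacy: $49,038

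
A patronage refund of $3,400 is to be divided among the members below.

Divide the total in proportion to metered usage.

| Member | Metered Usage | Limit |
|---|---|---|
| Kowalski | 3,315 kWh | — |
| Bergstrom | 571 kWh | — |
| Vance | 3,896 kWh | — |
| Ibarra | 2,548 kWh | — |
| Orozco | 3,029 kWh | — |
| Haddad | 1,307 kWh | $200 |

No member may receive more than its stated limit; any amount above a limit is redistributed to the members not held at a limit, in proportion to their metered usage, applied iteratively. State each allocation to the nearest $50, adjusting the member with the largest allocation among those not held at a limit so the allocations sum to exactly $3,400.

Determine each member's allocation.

Combined metered usage = 14,666.
Proportional shares (ignoring caps): Kowalski 768.51; Bergstrom 132.37; Vance 903.20; Ibarra 590.70; Orozco 702.21; Haddad 303.00.
Cap binds for Haddad ($200); balance $3,200 reallocated over remaining metered usage 13,359.
Redistributed shares: Kowalski 794.07 → $800; Bergstrom 136.78 → $150; Vance 933.24 → $950; Ibarra 610.35 → $600; Orozco 725.56 → $750.
Rounding difference −$50 applied to Vance → $900.

Kowalski: $800 | Bergstrom: $150 | Vance: $900 | Ibarra: $600 | Orozco: $750 | Haddad: $200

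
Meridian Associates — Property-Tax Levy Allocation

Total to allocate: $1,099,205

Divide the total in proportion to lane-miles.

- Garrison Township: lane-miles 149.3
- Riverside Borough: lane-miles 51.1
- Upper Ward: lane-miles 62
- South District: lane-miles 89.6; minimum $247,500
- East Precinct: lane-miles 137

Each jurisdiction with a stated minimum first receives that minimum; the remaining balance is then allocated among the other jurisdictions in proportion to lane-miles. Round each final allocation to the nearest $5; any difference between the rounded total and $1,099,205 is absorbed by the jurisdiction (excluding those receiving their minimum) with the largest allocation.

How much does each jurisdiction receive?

Minimums first: South District $247,500. Balance $851,705.
Balance split over remaining lane-miles 399.4: Garrison Township 318,376.46 → $318,375; Riverside Borough 108,968.77 → $108,970; Upper Ward 132,212.59 → $132,215; East Precinct 292,147.18 → $292,145.

Garrison Township: $318,375 | Riverside Borough: $108,970 | Upper Ward: $132,215 | South District: $247,500 | East Precinct: $292,145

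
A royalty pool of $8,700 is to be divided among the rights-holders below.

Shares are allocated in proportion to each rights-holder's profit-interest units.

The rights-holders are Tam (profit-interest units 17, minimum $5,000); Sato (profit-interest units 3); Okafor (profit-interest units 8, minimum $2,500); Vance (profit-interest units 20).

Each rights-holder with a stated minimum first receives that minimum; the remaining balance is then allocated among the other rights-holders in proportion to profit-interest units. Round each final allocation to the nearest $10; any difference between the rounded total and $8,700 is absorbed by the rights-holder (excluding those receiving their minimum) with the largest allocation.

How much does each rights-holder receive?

Guaranteed amounts: Tam $5,000; Okafor $2,500. Remaining pool $1,200.
Remaining pool split over remaining profit-interest units 23: Sato 156.52 → $160; Vance 1,043.48 → $1,040.

Tam: $5,000; Sato: $160; Okafor: $2,500; Vance: $1,040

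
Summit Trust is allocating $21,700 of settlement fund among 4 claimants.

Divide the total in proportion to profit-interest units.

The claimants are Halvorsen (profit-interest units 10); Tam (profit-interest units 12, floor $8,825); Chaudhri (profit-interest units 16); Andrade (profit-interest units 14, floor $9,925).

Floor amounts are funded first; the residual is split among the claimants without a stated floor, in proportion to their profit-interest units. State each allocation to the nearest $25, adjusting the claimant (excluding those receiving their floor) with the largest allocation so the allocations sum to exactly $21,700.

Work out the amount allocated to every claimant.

Guaranteed amounts: Tam $8,825; Andrade $9,925. Remaining pool $2,950.
Remaining pool split over remaining profit-interest units 26: Halvorsen 1,134.62 → $1,125; Chaudhri 1,815.38 → $1,825.

Halvorsen: $1,125 | Tam: $8,825 | Chaudhri: $1,825 | Andrade: $9,925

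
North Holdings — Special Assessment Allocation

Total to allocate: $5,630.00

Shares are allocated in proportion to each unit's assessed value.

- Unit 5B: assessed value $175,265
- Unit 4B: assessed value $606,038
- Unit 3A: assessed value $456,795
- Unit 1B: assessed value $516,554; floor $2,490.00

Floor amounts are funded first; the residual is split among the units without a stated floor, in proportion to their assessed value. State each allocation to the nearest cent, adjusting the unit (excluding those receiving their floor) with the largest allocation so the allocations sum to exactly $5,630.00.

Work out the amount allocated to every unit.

Fund the minimums — Unit 1B $2,490.00. Remaining pool $3,140.00.
Remaining pool split over remaining assessed value 1,238,098: Unit 5B 444.4980 → $444.50; Unit 4B 1,537.0022 → $1,537.00; Unit 3A 1,158.4998 → $1,158.50.

Unit 5B: $444.50 | Unit 4B: $1,537.00 | Unit 3A: $1,158.50 | Unit 1B: $2,490.00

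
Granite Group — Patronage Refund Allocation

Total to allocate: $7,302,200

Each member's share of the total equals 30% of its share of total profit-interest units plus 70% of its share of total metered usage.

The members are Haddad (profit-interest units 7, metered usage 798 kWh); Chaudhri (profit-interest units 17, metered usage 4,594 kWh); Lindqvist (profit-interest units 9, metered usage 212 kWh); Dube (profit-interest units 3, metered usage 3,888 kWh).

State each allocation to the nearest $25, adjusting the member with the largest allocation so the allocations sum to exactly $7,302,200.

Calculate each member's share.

Haddad: $855,700 | Chaudhri: $3,508,400 | Lindqvist: $661,825 | Dube: $2,276,275

Profit-interest units total 36; metered usage total 9,492.
Composite weights (30% profit-interest units + 70% metered usage): Haddad 0.1172; Chaudhri 0.4805; Lindqvist 0.0906; Dube 0.3117.
Raw shares: Haddad 855,692.91; Chaudhri 3,508,394.76; Lindqvist 661,829.19; Dube 2,276,283.14.
At nearest $25: Haddad $855,700; Chaudhri $3,508,400; Lindqvist $661,825; Dube $2,276,275. Sum = $7,302,200.
Rounded total matches; no reconciliation needed.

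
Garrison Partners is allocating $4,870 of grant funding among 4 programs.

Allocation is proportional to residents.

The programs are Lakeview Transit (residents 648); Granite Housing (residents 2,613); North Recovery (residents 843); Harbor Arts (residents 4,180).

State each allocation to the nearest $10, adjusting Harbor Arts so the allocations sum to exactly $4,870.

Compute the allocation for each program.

Residents total: 8,284.
Raw shares: Lakeview Transit 648/8,284 × $4,870 = 380.95; Granite Housing 2,613/8,284 × $4,870 = 1,536.13; North Recovery 843/8,284 × $4,870 = 495.58; Harbor Arts 4,180/8,284 × $4,870 = 2,457.34.
Rounded to nearest $10: Lakeview Transit $380; Granite Housing $1,540; North Recovery $500; Harbor Arts $2,460. Sum = $4,880.
Difference $4,870 − $4,880 = −$10 applied to Harbor Arts: Harbor Arts becomes $2,450.

Lakeview Transit: $380; Granite Housing: $1,540; North Recovery: $500; Harbor Arts: $2,450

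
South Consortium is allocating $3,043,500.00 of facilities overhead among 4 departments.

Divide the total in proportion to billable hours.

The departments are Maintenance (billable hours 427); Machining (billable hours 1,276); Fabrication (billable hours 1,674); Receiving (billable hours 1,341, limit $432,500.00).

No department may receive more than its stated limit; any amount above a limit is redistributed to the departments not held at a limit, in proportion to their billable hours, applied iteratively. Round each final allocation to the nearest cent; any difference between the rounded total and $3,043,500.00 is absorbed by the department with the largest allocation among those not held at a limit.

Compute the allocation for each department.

Sum of billable hours: 4,718.
Proportional shares (ignoring caps): Maintenance 275,450.2967; Machining 823,125.4769; Fabrication 1,079,868.3764; Receiving 865,055.8499.
Held at cap: Receiving ($432,500.00); residual $2,611,000.00 reallocated over remaining billable hours 3,377.
Remaining shares: Maintenance 330,144.2108 → $330,144.21; Machining 986,566.7752 → $986,566.78; Fabrication 1,294,289.0139 → $1,294,289.01.

Maintenance: $330,144.21 · Machining: $986,566.78 · Fabrication: $1,294,289.01 · Receiving: $432,500.00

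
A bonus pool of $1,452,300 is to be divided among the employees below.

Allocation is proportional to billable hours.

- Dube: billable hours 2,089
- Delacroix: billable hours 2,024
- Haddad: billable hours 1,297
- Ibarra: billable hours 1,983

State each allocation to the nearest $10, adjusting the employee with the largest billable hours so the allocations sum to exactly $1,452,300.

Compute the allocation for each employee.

Billable hours total: 7,393.
Raw shares: Dube 2,089/7,393 × $1,452,300 = 410,368.55; Delacroix 2,024/7,393 × $1,452,300 = 397,599.78; Haddad 1,297/7,393 × $1,452,300 = 254,786.03; Ibarra 1,983/7,393 × $1,452,300 = 389,545.64.
Rounded to nearest $10: Dube $410,370; Delacroix $397,600; Haddad $254,790; Ibarra $389,550. Sum = $1,452,310.
Difference $1,452,300 − $1,452,310 = −$10 applied to largest billable hours (Dube): Dube becomes $410,360.

Dube: $410,360 | Delacroix: $397,600 | Haddad: $254,790 | Ibarra: $389,550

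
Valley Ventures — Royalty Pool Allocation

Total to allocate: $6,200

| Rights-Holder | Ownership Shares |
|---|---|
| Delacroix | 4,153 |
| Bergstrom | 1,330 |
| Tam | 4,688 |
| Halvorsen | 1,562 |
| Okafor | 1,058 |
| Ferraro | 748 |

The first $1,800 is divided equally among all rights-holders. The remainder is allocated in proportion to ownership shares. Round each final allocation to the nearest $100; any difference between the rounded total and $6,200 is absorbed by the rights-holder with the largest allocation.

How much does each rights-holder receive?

Delacroix: $1,600 · Bergstrom: $700 · Tam: $2,000 · Halvorsen: $800 · Okafor: $600 · Ferraro: $500

$1,800 shared equally gives $300 per rights-holder.
Remainder $4,400 by ownership shares (total 13,539): Delacroix 1,349.67 → $1,300; Bergstrom 432.23 → $400; Tam 1,523.54 → $1,500; Halvorsen 507.63 → $500; Okafor 343.84 → $300; Ferraro 243.09 → $200.
Rounding difference +$200 on remainder applied to Tam.
Totals: Delacroix $300 + $1,300 = $1,600; Bergstrom $300 + $400 = $700; Tam $300 + $1,700 = $2,000; Halvorsen $300 + $500 = $800; Okafor $300 + $300 = $600; Ferraro $300 + $200 = $500.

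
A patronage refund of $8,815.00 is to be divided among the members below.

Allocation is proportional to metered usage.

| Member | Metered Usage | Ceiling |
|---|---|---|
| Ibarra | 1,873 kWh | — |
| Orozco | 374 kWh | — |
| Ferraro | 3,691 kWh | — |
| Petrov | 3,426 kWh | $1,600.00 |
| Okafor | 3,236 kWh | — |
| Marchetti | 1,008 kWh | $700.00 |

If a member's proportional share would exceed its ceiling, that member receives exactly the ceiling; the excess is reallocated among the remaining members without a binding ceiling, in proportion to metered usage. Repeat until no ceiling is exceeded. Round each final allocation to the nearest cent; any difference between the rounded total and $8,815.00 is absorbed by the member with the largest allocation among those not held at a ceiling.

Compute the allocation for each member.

Ibarra: $1,330.13 · Orozco: $265.60 · Ferraro: $2,621.20 · Petrov: $1,600.00 · Okafor: $2,298.07 · Marchetti: $700.00

Combined metered usage = 13,608.
Unconstrained shares: Ibarra 1,213.2933; Orozco 242.2700; Ferraro 2,390.9586; Petrov 2,219.2967; Okafor 2,096.2184; Marchetti 652.9630.
Cap binds for Petrov ($1,600.00); balance $7,215.00 reallocated over remaining metered usage 10,182.
Cap binds for Marchetti ($700.00); balance $6,515.00 reallocated over remaining metered usage 9,174.
Shares after redistribution: Ibarra 1,330.1281 → $1,330.13; Orozco 265.5995 → $265.60; Ferraro 2,621.1974 → $2,621.20; Okafor 2,298.07499 → $2,298.07.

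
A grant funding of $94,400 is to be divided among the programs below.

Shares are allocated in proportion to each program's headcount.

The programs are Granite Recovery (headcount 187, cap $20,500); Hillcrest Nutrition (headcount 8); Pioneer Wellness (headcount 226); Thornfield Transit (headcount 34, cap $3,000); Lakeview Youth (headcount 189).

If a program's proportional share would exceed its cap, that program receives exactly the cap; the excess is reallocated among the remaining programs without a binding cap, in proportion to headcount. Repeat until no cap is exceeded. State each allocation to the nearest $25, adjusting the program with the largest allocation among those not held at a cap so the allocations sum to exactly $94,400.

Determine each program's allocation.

Granite Recovery: $20,500 | Hillcrest Nutrition: $1,350 | Pioneer Wellness: $37,875 | Thornfield Transit: $3,000 | Lakeview Youth: $31,675

Combined headcount = 644.
Pro-rata shares before constraints: Granite Recovery 27,411.18; Hillcrest Nutrition 1,172.67; Pioneer Wellness 33,127.95; Thornfield Transit 4,983.85; Lakeview Youth 27,704.35.
Capped: Granite Recovery ($20,500), Thornfield Transit ($3,000); remaining pool $70,900 reallocated over remaining headcount 423.
Redistributed shares: Hillcrest Nutrition 1,340.90 → $1,350; Pioneer Wellness 37,880.38 → $37,875; Lakeview Youth 31,678.72 → $31,675.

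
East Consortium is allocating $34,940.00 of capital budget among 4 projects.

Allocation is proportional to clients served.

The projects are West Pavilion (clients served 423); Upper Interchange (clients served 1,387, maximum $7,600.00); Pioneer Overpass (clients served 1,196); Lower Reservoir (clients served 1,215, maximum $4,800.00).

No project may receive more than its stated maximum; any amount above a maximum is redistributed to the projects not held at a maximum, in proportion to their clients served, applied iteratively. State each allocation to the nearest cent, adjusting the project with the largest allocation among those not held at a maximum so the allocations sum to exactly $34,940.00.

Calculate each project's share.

Total clients served = 4,221.
Pro-rata shares before constraints: West Pavilion 3,501.4499; Upper Interchange 11,481.1135; Pioneer Overpass 9,900.0805; Lower Reservoir 10,057.3561.
Cap binds for Upper Interchange ($7,600.00), Lower Reservoir ($4,800.00); residual $22,540.00 reallocated over remaining clients served 1,619.
Remaining shares: West Pavilion 5,889.0797 → $5,889.08; Pioneer Overpass 16,650.9203 → $16,650.92.

West Pavilion: $5,889.08 · Upper Interchange: $7,600.00 · Pioneer Overpass: $16,650.92 · Lower Reservoir: $4,800.00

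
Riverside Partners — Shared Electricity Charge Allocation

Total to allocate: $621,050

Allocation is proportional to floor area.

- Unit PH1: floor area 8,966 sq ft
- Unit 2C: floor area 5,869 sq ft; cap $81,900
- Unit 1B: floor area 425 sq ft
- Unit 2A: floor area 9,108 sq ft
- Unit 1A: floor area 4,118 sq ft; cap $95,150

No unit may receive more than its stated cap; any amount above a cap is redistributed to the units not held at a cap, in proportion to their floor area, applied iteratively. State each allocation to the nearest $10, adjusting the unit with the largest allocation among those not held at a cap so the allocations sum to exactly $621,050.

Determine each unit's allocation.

Combined floor area = 28,486.
Proportional shares (ignoring caps): Unit PH1 195,476.17; Unit 2C 127,955.57; Unit 1B 9,265.82; Unit 2A 198,572.05; Unit 1A 89,780.38.
Held at cap: Unit 2C ($81,900); remaining pool $539,150 reallocated over remaining floor area 22,617.
Held at cap: Unit 1A ($95,150); remaining pool $444,000 reallocated over remaining floor area 18,499.
Shares after redistribution: Unit PH1 215,195.63 → $215,200; Unit 1B 10,200.55 → $10,200; Unit 2A 218,603.82 → $218,600.

Unit PH1: $215,200 · Unit 2C: $81,900 · Unit 1B: $10,200 · Unit 2A: $218,600 · Unit 1A: $95,150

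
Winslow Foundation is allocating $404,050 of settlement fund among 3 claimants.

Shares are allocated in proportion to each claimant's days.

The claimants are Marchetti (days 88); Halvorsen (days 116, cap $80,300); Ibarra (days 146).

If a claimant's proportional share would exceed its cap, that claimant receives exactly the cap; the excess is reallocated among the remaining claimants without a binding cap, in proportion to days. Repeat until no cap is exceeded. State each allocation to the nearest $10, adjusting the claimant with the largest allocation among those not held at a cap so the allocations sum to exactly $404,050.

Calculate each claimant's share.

Marchetti: $121,750 · Halvorsen: $80,300 · Ibarra: $202,000

Combined days = 350.
Unconstrained shares: Marchetti 101,589.71; Halvorsen 133,913.71; Ibarra 168,546.57.
Cap binds for Halvorsen ($80,300); residual $323,750 reallocated over remaining days 234.
Shares after redistribution: Marchetti 121,752.14 → $121,750; Ibarra 201,997.86 → $202,000.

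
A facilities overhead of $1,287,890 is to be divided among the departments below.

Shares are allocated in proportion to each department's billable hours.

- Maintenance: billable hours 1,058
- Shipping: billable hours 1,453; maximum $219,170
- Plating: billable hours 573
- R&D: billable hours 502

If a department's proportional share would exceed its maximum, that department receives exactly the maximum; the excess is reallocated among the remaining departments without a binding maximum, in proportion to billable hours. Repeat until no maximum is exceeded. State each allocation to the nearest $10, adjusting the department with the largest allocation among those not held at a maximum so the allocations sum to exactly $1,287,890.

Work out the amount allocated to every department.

Maintenance: $530,100 · Shipping: $219,170 · Plating: $287,100 · R&D: $251,520

Billable hours total: 3,586.
Unconstrained shares: Maintenance 379,974.24; Shipping 521,836.08; Plating 205,789.45; R&D 180,290.23.
Cap binds for Shipping ($219,170); remaining pool $1,068,720 reallocated over remaining billable hours 2,133.
Redistributed shares: Maintenance 530,101.15 → $530,100; Plating 287,096.37 → $287,100; R&D 251,522.48 → $251,520.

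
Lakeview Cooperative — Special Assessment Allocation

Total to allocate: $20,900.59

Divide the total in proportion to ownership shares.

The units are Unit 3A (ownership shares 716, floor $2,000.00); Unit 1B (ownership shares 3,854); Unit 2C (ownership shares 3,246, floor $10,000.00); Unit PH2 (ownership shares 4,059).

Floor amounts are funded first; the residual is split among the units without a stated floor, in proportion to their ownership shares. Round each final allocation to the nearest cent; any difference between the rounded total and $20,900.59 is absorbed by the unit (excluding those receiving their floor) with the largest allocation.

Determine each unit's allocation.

Unit 3A: $2,000.00; Unit 1B: $4,335.00; Unit 2C: $10,000.00; Unit PH2: $4,565.59

Guaranteed amounts: Unit 3A $2,000.00; Unit 2C $10,000.00. Residual $8,900.59.
Residual split over remaining ownership shares 7,913: Unit 1B 4,335.0024 → $4,335.00; Unit PH2 4,565.5876 → $4,565.59.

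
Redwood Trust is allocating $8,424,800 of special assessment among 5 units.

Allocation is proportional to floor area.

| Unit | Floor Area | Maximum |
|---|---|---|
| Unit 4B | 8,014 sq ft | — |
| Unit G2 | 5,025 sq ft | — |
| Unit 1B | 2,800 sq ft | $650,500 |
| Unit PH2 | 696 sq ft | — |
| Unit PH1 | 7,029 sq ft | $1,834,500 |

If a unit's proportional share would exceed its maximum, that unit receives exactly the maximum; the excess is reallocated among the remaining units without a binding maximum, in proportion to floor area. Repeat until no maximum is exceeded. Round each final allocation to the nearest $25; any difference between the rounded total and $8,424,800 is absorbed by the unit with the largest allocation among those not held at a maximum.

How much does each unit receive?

Total floor area = 23,564.
Unconstrained shares: Unit 4B 2,865,232.86; Unit G2 1,796,580.38; Unit 1B 1,001,079.61; Unit PH2 248,839.79; Unit PH1 2,513,067.36.
Cap binds for Unit 1B ($650,500), Unit PH1 ($1,834,500); remaining pool $5,939,800 reallocated over remaining floor area 13,735.
Redistributed shares: Unit 4B 3,465,712.21 → $3,465,700; Unit G2 2,173,097.56 → $2,173,100; Unit PH2 300,990.23 → $301,000.

Unit 4B: $3,465,700 | Unit G2: $2,173,100 | Unit 1B: $650,500 | Unit PH2: $301,000 | Unit PH1: $1,834,500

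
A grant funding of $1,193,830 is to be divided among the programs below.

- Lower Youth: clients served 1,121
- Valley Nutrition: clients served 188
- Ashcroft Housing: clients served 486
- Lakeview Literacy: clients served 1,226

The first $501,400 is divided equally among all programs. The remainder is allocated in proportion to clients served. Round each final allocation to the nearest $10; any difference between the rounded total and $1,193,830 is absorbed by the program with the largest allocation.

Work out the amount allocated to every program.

Lower Youth: $382,290; Valley Nutrition: $168,440; Ashcroft Housing: $236,740; Lakeview Literacy: $406,360

$501,400 shared equally gives $125,350 per program.
Remainder $692,430 by clients served (total 3,021): Lower Youth 256,939.43 → $256,940; Valley Nutrition 43,090.65 → $43,090; Ashcroft Housing 111,393.90 → $111,390; Lakeview Literacy 281,006.02 → $281,010.
Totals: Lower Youth $125,350 + $256,940 = $382,290; Valley Nutrition $125,350 + $43,090 = $168,440; Ashcroft Housing $125,350 + $111,390 = $236,740; Lakeview Literacy $125,350 + $281,010 = $406,360.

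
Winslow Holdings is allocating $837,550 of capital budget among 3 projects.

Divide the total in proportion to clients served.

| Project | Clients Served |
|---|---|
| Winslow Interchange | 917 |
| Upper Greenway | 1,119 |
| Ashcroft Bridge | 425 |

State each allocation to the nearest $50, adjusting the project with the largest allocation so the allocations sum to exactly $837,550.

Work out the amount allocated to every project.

Combined clients served = 2,461.
Raw shares: Winslow Interchange 917/2,461 × $837,550 = 312,081.82; Upper Greenway 1,119/2,461 × $837,550 = 380,828.30; Ashcroft Bridge 425/2,461 × $837,550 = 144,639.88.
At nearest $50: Winslow Interchange $312,100; Upper Greenway $380,850; Ashcroft Bridge $144,650. Sum = $837,600.
Difference $837,550 − $837,600 = −$50 applied to largest allocation (Upper Greenway): Upper Greenway becomes $380,800.

Winslow Interchange: $312,100; Upper Greenway: $380,800; Ashcroft Bridge: $144,650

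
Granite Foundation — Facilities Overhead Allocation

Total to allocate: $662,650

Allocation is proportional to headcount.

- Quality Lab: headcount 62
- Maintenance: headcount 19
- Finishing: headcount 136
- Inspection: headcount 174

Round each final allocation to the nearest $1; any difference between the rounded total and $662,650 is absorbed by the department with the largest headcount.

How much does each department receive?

Total headcount = 62 + 19 + 136 + 174 = 391.
Proportional shares: Quality Lab 105,074.94; Maintenance 32,200.38; Finishing 230,486.96; Inspection 294,887.72.
At nearest $1: Quality Lab $105,075; Maintenance $32,200; Finishing $230,487; Inspection $294,888. Sum = $662,650.
Rounded total matches; no reconciliation needed.

Quality Lab: $105,075 | Maintenance: $32,200 | Finishing: $230,487 | Inspection: $294,888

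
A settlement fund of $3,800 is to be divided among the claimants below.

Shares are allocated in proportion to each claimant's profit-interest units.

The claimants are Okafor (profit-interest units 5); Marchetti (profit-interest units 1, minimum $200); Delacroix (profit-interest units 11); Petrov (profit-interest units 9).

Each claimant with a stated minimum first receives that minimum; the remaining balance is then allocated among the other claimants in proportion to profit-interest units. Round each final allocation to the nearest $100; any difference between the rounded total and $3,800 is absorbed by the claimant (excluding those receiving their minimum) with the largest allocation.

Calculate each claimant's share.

Guaranteed amounts: Marchetti $200. Remaining pool $3,600.
Remaining pool split over remaining profit-interest units 25: Okafor 720.00 → $700; Delacroix 1,584.00 → $1,600; Petrov 1,296.00 → $1,300.

Okafor: $700; Marchetti: $200; Delacroix: $1,600; Petrov: $1,300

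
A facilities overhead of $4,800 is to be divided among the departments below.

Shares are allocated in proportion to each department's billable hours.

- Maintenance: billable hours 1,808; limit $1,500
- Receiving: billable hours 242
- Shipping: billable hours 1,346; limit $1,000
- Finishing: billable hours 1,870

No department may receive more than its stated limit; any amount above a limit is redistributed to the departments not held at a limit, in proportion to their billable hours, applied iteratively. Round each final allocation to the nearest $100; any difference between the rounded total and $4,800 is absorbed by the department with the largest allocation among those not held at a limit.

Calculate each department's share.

Combined billable hours = 5,266.
Unconstrained shares: Maintenance 1,648.01; Receiving 220.58; Shipping 1,226.89; Finishing 1,704.52.
Cap binds for Maintenance ($1,500), Shipping ($1,000); remaining pool $2,300 reallocated over remaining billable hours 2,112.
Remaining shares: Receiving 263.54 → $300; Finishing 2,036.46 → $2,000.

Maintenance: $1,500 | Receiving: $300 | Shipping: $1,000 | Finishing: $2,000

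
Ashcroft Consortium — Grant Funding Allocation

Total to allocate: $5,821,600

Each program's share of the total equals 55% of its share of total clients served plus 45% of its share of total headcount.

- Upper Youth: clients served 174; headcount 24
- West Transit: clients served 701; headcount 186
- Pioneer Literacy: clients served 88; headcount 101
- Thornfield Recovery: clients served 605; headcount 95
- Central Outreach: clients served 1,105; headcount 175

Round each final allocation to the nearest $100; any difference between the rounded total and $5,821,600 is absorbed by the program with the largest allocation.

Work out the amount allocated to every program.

Clients served total 2,673; headcount total 581.
Combined weights (55% clients served + 45% headcount): Upper Youth 0.0544; West Transit 0.2883; Pioneer Literacy 0.0963; Thornfield Recovery 0.1981; Central Outreach 0.3629.
Unrounded shares: Upper Youth 316,643.28; West Transit 1,678,371.04; Pioneer Literacy 560,819.12; Thornfield Recovery 1,153,058.88; Central Outreach 2,112,707.68.
At nearest $100: Upper Youth $316,600; West Transit $1,678,400; Pioneer Literacy $560,800; Thornfield Recovery $1,153,100; Central Outreach $2,112,700. Sum = $5,821,600.
Sum already equals the total — no adjustment.

Upper Youth: $316,600 | West Transit: $1,678,400 | Pioneer Literacy: $560,800 | Thornfield Recovery: $1,153,100 | Central Outreach: $2,112,700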